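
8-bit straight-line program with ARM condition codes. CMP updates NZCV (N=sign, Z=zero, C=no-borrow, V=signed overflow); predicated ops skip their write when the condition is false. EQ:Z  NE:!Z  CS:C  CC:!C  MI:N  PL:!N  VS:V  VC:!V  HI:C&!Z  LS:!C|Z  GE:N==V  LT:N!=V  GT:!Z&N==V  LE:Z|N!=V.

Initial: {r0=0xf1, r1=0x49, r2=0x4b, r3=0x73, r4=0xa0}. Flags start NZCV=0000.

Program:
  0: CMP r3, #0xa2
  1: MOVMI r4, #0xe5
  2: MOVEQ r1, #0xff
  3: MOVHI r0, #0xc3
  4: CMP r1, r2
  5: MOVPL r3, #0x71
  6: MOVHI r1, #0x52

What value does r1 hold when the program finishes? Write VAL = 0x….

0: ✓ CMP  NZCV=1001
1: ✓ MOVMI  r4←0xe5
2: · MOVEQ
3: · MOVHI
4: ✓ CMP  NZCV=1000
5: · MOVPL
6: · MOVHI

VAL = 0x49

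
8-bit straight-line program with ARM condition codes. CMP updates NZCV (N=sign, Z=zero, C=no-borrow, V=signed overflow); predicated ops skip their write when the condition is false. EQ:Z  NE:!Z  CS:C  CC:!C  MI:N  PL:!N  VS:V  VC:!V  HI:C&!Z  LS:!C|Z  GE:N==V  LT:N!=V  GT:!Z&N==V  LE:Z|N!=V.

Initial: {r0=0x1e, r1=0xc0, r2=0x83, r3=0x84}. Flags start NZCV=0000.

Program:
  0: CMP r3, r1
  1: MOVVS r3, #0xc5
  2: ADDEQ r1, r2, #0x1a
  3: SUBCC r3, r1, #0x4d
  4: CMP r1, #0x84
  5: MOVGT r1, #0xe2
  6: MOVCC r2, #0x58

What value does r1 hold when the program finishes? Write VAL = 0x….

VAL = 0xe2

[0] flags=1000 → (cmp)
[1] flags=1000 VS?F → skip
[2] flags=1000 EQ?F → skip
[3] flags=1000 CC?T → r3=0x73
[4] flags=0010 → (cmp)
[5] flags=0010 GT?T → r1=0xe2
[6] flags=0010 CC?F → skip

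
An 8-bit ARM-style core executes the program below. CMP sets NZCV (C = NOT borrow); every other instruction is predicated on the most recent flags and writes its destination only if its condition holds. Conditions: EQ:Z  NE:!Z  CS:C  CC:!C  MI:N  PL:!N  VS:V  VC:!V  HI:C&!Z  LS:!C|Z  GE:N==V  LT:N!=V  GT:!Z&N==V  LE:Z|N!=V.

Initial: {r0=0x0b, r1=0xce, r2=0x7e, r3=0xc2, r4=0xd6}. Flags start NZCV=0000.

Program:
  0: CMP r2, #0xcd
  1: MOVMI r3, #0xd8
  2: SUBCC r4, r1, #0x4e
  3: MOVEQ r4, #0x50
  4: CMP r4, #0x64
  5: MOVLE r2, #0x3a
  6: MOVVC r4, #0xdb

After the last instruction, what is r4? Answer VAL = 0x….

VAL = 0x80

0: ✓ CMP  NZCV=1001
1: ✓ MOVMI  r3←0xd8
2: ✓ SUBCC  r4←0x80
3: · MOVEQ
4: ✓ CMP  NZCV=0011
5: ✓ MOVLE  r2←0x3a
6: · MOVVC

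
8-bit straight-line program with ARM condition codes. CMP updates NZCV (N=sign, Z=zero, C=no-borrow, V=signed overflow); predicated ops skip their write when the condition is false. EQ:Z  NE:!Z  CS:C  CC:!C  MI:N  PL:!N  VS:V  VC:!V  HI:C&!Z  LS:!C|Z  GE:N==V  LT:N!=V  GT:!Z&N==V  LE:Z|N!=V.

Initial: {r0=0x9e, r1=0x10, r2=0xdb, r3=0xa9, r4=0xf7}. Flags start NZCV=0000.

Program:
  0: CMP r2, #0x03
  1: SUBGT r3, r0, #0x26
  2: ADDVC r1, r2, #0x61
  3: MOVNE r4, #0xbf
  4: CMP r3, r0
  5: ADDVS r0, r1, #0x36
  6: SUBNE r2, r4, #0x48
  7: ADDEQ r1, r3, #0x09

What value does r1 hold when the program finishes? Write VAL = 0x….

0: ✓ CMP  NZCV=1010
1: · SUBGT
2: ✓ ADDVC  r1←0x3c
3: ✓ MOVNE  r4←0xbf
4: ✓ CMP  NZCV=0010
5: · ADDVS
6: ✓ SUBNE  r2←0x77
7: · ADDEQ

VAL = 0x3c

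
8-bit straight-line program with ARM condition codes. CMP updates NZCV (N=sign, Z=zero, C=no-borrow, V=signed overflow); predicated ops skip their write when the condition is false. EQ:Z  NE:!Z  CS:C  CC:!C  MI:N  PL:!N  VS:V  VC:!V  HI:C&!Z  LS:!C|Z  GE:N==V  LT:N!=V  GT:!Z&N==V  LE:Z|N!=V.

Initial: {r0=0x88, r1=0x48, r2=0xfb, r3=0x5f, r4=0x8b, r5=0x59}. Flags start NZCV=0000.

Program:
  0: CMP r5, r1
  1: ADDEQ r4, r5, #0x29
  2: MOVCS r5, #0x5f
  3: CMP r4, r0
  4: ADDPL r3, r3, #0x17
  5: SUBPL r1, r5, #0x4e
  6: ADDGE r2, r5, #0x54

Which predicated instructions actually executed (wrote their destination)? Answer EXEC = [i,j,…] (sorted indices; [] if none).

0: ✓ CMP  NZCV=0010
1: · ADDEQ
2: ✓ MOVCS  r5←0x5f
3: ✓ CMP  NZCV=0010
4: ✓ ADDPL  r3←0x76
5: ✓ SUBPL  r1←0x11
6: ✓ ADDGE  r2←0xb3

EXEC = [2,4,5,6]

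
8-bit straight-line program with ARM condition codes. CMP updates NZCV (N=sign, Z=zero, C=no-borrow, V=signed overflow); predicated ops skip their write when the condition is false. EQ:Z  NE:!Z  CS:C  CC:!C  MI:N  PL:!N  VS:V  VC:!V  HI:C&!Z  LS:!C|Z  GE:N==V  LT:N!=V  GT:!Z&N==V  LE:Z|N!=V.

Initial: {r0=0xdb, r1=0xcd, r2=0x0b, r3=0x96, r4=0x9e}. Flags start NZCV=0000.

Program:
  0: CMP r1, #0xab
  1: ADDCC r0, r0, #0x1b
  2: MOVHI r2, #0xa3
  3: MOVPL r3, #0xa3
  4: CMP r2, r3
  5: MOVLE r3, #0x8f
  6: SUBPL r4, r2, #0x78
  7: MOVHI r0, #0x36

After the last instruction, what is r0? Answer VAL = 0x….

[0] flags=0010 → (cmp)
[1] flags=0010 CC?F → skip
[2] flags=0010 HI?T → r2=0xa3
[3] flags=0010 PL?T → r3=0xa3
[4] flags=0110 → (cmp)
[5] flags=0110 LE?T → r3=0x8f
[6] flags=0110 PL?T → r4=0x2b
[7] flags=0110 HI?F → skip

VAL = 0xdb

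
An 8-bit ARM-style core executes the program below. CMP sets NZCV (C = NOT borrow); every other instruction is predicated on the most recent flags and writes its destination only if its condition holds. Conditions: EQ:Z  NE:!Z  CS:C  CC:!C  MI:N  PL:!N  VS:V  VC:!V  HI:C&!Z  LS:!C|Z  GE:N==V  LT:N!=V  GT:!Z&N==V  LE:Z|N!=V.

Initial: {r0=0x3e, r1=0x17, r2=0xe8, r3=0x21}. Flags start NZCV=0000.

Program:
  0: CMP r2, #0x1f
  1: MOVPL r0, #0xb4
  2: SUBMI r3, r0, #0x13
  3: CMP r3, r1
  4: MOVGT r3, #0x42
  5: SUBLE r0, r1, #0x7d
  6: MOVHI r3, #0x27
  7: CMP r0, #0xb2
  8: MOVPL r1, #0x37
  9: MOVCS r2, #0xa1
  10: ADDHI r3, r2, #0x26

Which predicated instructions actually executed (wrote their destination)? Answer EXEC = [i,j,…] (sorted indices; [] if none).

EXEC = [2,4,6]

[0] flags=1010 → (cmp)
[1] flags=1010 PL?F → skip
[2] flags=1010 MI?T → r3=0x2b
[3] flags=0010 → (cmp)
[4] flags=0010 GT?T → r3=0x42
[5] flags=0010 LE?F → skip
[6] flags=0010 HI?T → r3=0x27
[7] flags=1001 → (cmp)
[8] flags=1001 PL?F → skip
[9] flags=1001 CS?F → skip
[10] flags=1001 HI?F → skip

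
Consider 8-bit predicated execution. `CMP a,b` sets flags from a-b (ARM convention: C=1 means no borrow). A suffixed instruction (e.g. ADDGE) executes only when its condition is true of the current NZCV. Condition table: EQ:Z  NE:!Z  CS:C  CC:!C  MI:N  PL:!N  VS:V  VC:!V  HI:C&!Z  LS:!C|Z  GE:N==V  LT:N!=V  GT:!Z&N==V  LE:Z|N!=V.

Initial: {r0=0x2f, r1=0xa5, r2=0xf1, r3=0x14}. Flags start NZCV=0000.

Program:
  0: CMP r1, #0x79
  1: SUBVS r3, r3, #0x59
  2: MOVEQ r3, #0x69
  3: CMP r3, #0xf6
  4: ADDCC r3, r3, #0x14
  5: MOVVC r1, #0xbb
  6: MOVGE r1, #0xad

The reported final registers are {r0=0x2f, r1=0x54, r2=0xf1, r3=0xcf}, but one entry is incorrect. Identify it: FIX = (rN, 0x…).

[0] flags=0011 → (cmp)
[1] flags=0011 VS?T → r3=0xbb
[2] flags=0011 EQ?F → skip
[3] flags=1000 → (cmp)
[4] flags=1000 CC?T → r3=0xcf
[5] flags=1000 VC?T → r1=0xbb
[6] flags=1000 GE?F → skip

FIX = (r1, 0xbb)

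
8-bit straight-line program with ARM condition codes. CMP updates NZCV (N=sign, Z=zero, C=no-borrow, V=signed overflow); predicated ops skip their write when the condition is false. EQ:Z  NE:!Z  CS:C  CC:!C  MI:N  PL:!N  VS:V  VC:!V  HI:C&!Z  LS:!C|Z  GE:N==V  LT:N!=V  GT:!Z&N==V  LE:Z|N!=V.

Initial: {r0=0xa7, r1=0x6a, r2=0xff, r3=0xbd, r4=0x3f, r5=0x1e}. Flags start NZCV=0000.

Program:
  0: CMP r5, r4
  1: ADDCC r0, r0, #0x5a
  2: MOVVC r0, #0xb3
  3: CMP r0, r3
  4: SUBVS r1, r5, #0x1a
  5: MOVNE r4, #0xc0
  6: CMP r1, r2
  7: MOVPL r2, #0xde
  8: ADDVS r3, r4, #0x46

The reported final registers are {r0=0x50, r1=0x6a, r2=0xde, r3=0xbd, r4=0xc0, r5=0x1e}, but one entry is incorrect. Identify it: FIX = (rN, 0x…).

0: ✓ CMP  NZCV=1000
1: ✓ ADDCC  r0←0x01
2: ✓ MOVVC  r0←0xb3
3: ✓ CMP  NZCV=1000
4: · SUBVS
5: ✓ MOVNE  r4←0xc0
6: ✓ CMP  NZCV=0000
7: ✓ MOVPL  r2←0xde
8: · ADDVS

FIX = (r0, 0xb3)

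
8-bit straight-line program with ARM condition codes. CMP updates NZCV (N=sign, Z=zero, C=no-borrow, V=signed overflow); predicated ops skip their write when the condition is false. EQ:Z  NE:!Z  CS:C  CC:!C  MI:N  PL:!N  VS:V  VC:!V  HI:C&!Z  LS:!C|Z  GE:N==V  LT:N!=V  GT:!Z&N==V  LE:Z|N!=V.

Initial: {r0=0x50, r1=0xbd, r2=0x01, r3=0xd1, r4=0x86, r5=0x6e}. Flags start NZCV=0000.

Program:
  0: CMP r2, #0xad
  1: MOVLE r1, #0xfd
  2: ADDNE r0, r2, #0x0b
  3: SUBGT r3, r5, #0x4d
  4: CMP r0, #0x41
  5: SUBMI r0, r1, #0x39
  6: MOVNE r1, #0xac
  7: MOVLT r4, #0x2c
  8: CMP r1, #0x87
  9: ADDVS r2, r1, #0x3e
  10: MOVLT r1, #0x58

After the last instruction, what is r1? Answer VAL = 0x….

[0] flags=0000 → (cmp)
[1] flags=0000 LE?F → skip
[2] flags=0000 NE?T → r0=0x0c
[3] flags=0000 GT?T → r3=0x21
[4] flags=1000 → (cmp)
[5] flags=1000 MI?T → r0=0x84
[6] flags=1000 NE?T → r1=0xac
[7] flags=1000 LT?T → r4=0x2c
[8] flags=0010 → (cmp)
[9] flags=0010 VS?F → skip
[10] flags=0010 LT?F → skip

VAL = 0xac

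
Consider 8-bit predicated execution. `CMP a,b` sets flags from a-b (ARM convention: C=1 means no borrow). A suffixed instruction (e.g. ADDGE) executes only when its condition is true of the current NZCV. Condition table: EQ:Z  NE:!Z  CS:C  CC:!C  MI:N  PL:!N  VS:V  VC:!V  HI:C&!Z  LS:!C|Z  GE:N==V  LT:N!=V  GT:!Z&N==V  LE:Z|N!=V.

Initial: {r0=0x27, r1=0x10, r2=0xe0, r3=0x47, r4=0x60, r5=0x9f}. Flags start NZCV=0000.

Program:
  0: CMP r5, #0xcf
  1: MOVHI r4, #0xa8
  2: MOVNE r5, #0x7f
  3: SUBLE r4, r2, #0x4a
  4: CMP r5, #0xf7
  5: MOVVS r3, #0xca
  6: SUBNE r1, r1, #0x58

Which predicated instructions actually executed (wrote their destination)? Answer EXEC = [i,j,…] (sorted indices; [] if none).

EXEC = [2,3,5,6]

[0] flags=1000 → (cmp)
[1] flags=1000 HI?F → skip
[2] flags=1000 NE?T → r5=0x7f
[3] flags=1000 LE?T → r4=0x96
[4] flags=1001 → (cmp)
[5] flags=1001 VS?T → r3=0xca
[6] flags=1001 NE?T → r1=0xb8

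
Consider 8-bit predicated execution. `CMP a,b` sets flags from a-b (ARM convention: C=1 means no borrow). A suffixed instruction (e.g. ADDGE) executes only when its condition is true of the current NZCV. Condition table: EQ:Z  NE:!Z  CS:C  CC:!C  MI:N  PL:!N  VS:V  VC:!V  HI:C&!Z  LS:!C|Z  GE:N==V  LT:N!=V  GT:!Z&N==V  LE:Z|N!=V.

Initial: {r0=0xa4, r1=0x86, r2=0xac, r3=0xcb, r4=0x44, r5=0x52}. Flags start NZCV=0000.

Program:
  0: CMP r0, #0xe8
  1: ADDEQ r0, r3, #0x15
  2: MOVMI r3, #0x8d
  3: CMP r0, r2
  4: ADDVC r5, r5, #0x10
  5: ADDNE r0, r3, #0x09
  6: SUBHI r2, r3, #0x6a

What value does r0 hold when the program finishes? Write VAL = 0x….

0: ✓ CMP  NZCV=1000
1: · ADDEQ
2: ✓ MOVMI  r3←0x8d
3: ✓ CMP  NZCV=1000
4: ✓ ADDVC  r5←0x62
5: ✓ ADDNE  r0←0x96
6: · SUBHI

VAL = 0x96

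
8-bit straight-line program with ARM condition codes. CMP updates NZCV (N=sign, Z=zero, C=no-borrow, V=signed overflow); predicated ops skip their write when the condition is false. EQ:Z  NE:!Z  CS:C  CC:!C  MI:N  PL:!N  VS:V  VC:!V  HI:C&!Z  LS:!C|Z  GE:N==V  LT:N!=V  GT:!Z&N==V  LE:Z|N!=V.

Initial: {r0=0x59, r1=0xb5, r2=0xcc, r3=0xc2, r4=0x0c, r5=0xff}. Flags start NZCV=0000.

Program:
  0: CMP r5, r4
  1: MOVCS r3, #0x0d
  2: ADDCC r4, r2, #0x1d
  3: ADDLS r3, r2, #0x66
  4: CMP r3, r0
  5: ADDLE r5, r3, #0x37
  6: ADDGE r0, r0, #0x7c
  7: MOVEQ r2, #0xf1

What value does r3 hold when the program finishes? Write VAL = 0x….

[0] flags=1010 → (cmp)
[1] flags=1010 CS?T → r3=0x0d
[2] flags=1010 CC?F → skip
[3] flags=1010 LS?F → skip
[4] flags=1000 → (cmp)
[5] flags=1000 LE?T → r5=0x44
[6] flags=1000 GE?F → skip
[7] flags=1000 EQ?F → skip

VAL = 0x0d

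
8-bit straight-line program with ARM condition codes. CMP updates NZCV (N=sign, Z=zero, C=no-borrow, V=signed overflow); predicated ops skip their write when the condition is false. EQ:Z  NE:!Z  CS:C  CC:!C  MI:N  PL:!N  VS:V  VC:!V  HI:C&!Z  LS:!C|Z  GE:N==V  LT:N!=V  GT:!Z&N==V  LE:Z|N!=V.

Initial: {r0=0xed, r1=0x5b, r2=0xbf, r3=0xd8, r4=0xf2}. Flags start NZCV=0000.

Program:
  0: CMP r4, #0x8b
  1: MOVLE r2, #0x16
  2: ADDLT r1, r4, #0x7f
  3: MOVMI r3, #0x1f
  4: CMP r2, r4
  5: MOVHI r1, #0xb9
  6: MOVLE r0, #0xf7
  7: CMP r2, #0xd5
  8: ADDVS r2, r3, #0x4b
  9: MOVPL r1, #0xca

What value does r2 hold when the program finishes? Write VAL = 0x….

[0] flags=0010 → (cmp)
[1] flags=0010 LE?F → skip
[2] flags=0010 LT?F → skip
[3] flags=0010 MI?F → skip
[4] flags=1000 → (cmp)
[5] flags=1000 HI?F → skip
[6] flags=1000 LE?T → r0=0xf7
[7] flags=1000 → (cmp)
[8] flags=1000 VS?F → skip
[9] flags=1000 PL?F → skip

VAL = 0xbf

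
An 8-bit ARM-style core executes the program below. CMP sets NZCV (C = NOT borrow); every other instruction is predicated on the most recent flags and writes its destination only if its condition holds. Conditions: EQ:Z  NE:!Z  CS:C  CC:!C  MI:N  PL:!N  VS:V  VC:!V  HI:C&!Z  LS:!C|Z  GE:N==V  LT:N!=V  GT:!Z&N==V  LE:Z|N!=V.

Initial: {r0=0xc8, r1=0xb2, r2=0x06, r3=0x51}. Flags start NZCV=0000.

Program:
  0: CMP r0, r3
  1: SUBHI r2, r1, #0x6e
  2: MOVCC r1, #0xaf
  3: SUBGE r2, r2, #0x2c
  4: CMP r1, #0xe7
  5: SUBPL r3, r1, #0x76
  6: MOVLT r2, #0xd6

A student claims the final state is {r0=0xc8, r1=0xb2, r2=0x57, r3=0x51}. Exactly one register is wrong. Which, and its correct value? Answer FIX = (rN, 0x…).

FIX = (r2, 0xd6)

0: ✓ CMP  NZCV=0011
1: ✓ SUBHI  r2←0x44
2: · MOVCC
3: · SUBGE
4: ✓ CMP  NZCV=1000
5: · SUBPL
6: ✓ MOVLT  r2←0xd6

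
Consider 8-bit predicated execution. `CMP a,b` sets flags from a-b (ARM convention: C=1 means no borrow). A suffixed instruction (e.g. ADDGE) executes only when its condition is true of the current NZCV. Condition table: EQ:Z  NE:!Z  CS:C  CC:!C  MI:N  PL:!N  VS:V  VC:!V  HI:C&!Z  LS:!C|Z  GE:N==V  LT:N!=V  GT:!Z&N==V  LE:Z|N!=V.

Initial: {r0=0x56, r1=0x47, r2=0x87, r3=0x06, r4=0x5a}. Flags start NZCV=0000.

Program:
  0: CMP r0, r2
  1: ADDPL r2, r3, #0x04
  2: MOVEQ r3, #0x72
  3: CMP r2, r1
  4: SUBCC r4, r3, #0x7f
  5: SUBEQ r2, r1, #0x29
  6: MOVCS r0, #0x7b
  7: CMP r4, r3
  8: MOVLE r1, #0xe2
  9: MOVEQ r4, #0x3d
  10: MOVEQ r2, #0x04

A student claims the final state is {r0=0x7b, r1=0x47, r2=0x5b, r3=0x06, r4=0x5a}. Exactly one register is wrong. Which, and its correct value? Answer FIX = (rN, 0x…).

0: ✓ CMP  NZCV=1001
1: · ADDPL
2: · MOVEQ
3: ✓ CMP  NZCV=0011
4: · SUBCC
5: · SUBEQ
6: ✓ MOVCS  r0←0x7b
7: ✓ CMP  NZCV=0010
8: · MOVLE
9: · MOVEQ
10: · MOVEQ

FIX = (r2, 0x87)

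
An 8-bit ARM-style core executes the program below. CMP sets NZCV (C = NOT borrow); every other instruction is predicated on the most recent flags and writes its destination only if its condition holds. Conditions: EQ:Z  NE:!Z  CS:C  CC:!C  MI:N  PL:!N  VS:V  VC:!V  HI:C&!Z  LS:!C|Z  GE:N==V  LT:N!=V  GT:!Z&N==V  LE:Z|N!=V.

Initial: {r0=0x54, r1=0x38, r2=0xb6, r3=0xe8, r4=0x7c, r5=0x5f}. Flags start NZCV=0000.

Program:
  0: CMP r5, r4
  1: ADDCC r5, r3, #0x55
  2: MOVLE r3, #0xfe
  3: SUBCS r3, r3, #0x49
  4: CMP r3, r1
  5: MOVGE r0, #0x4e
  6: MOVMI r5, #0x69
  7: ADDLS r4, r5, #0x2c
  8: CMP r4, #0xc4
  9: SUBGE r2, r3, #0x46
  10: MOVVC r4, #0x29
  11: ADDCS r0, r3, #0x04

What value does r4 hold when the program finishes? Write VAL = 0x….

[0] flags=1000 → (cmp)
[1] flags=1000 CC?T → r5=0x3d
[2] flags=1000 LE?T → r3=0xfe
[3] flags=1000 CS?F → skip
[4] flags=1010 → (cmp)
[5] flags=1010 GE?F → skip
[6] flags=1010 MI?T → r5=0x69
[7] flags=1010 LS?F → skip
[8] flags=1001 → (cmp)
[9] flags=1001 GE?T → r2=0xb8
[10] flags=1001 VC?F → skip
[11] flags=1001 CS?F → skip

VAL = 0x7c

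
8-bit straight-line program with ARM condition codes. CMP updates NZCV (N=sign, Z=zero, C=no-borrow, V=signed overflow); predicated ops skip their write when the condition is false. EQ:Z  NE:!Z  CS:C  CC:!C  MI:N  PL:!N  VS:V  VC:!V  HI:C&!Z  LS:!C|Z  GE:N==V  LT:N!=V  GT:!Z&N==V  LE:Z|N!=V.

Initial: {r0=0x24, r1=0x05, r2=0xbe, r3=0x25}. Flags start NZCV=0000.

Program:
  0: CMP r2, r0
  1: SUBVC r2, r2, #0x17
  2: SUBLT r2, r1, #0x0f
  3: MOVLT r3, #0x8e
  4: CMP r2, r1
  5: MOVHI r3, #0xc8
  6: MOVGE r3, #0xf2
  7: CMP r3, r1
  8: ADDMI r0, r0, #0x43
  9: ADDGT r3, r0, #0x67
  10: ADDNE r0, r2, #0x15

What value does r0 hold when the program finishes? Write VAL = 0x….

[0] flags=1010 → (cmp)
[1] flags=1010 VC?T → r2=0xa7
[2] flags=1010 LT?T → r2=0xf6
[3] flags=1010 LT?T → r3=0x8e
[4] flags=1010 → (cmp)
[5] flags=1010 HI?T → r3=0xc8
[6] flags=1010 GE?F → skip
[7] flags=1010 → (cmp)
[8] flags=1010 MI?T → r0=0x67
[9] flags=1010 GT?F → skip
[10] flags=1010 NE?T → r0=0x0b

VAL = 0x0b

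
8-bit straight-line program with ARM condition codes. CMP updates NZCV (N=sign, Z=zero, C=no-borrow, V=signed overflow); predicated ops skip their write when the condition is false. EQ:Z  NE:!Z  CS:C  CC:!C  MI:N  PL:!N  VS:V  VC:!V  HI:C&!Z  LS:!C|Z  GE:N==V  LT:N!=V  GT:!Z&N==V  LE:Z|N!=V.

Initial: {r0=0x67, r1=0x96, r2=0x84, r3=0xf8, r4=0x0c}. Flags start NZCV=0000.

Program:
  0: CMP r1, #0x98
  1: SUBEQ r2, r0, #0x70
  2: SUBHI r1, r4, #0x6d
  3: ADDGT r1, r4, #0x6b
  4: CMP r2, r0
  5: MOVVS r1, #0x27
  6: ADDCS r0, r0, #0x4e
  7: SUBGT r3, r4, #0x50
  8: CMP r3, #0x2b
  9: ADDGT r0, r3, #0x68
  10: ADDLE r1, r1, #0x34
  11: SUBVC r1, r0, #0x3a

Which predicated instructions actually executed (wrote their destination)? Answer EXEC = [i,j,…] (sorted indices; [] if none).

0: ✓ CMP  NZCV=1000
1: · SUBEQ
2: · SUBHI
3: · ADDGT
4: ✓ CMP  NZCV=0011
5: ✓ MOVVS  r1←0x27
6: ✓ ADDCS  r0←0xb5
7: · SUBGT
8: ✓ CMP  NZCV=1010
9: · ADDGT
10: ✓ ADDLE  r1←0x5b
11: ✓ SUBVC  r1←0x7b

EXEC = [5,6,10,11]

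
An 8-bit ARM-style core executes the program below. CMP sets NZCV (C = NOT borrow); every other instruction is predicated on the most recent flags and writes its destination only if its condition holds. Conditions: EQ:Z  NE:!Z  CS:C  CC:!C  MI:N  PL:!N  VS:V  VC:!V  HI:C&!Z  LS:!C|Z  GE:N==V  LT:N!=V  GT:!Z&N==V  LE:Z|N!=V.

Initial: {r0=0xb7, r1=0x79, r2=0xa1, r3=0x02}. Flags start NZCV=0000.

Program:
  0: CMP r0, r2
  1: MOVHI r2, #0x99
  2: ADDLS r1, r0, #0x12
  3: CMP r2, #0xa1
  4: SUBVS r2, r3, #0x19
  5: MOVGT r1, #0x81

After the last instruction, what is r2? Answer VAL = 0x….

[0] flags=0010 → (cmp)
[1] flags=0010 HI?T → r2=0x99
[2] flags=0010 LS?F → skip
[3] flags=1000 → (cmp)
[4] flags=1000 VS?F → skip
[5] flags=1000 GT?F → skip

VAL = 0x99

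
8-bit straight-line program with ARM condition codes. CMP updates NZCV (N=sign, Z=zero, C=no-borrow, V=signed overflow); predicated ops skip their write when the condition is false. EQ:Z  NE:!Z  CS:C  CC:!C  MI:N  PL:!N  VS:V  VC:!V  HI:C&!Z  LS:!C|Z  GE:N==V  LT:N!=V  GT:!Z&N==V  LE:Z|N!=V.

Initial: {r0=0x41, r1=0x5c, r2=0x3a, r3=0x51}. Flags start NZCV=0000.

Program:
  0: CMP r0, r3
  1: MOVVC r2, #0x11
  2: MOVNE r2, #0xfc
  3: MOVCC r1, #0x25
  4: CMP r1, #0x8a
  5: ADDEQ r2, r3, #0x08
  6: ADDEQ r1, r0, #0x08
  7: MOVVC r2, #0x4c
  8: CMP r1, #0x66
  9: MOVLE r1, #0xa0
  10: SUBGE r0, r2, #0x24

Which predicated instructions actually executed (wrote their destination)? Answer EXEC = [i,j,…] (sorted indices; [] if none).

0: ✓ CMP  NZCV=1000
1: ✓ MOVVC  r2←0x11
2: ✓ MOVNE  r2←0xfc
3: ✓ MOVCC  r1←0x25
4: ✓ CMP  NZCV=1001
5: · ADDEQ
6: · ADDEQ
7: · MOVVC
8: ✓ CMP  NZCV=1000
9: ✓ MOVLE  r1←0xa0
10: · SUBGE

EXEC = [1,2,3,9]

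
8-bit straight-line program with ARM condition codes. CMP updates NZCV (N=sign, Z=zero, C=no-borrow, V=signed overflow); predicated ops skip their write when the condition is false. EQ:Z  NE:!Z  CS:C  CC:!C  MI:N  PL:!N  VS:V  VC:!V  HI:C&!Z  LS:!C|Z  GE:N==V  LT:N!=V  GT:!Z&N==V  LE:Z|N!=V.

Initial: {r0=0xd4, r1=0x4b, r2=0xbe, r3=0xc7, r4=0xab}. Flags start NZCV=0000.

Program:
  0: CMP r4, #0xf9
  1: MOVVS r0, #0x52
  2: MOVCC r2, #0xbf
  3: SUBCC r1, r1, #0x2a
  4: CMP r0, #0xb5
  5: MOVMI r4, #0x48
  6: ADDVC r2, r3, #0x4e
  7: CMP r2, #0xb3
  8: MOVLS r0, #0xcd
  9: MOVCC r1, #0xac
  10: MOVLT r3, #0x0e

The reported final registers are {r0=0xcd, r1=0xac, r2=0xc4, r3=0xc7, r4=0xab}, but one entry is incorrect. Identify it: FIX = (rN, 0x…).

FIX = (r2, 0x15)

0: ✓ CMP  NZCV=1000
1: · MOVVS
2: ✓ MOVCC  r2←0xbf
3: ✓ SUBCC  r1←0x21
4: ✓ CMP  NZCV=0010
5: · MOVMI
6: ✓ ADDVC  r2←0x15
7: ✓ CMP  NZCV=0000
8: ✓ MOVLS  r0←0xcd
9: ✓ MOVCC  r1←0xac
10: · MOVLT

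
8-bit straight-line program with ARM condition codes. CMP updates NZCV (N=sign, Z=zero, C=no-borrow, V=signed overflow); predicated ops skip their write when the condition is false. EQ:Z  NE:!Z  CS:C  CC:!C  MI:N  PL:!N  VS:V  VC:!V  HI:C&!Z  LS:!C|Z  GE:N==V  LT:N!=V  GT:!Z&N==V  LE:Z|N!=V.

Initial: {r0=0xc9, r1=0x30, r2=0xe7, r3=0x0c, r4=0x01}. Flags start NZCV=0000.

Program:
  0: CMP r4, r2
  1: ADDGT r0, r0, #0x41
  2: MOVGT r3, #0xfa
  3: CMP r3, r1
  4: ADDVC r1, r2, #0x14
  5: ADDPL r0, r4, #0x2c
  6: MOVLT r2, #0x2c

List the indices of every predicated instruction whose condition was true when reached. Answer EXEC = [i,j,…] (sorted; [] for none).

[0] flags=0000 → (cmp)
[1] flags=0000 GT?T → r0=0x0a
[2] flags=0000 GT?T → r3=0xfa
[3] flags=1010 → (cmp)
[4] flags=1010 VC?T → r1=0xfb
[5] flags=1010 PL?F → skip
[6] flags=1010 LT?T → r2=0x2c

EXEC = [1,2,4,6]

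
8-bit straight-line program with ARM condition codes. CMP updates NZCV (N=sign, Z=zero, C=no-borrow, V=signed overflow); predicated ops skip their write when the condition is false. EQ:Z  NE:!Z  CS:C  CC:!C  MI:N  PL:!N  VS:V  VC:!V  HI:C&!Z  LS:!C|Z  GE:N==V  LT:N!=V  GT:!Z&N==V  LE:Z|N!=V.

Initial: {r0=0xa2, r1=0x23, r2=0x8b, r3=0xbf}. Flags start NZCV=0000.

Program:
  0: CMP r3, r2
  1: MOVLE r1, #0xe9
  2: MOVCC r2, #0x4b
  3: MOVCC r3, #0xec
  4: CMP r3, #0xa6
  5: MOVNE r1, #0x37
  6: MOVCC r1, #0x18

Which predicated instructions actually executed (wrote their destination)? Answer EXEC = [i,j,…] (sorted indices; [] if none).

EXEC = [5]

0: ✓ CMP  NZCV=0010
1: · MOVLE
2: · MOVCC
3: · MOVCC
4: ✓ CMP  NZCV=0010
5: ✓ MOVNE  r1←0x37
6: · MOVCC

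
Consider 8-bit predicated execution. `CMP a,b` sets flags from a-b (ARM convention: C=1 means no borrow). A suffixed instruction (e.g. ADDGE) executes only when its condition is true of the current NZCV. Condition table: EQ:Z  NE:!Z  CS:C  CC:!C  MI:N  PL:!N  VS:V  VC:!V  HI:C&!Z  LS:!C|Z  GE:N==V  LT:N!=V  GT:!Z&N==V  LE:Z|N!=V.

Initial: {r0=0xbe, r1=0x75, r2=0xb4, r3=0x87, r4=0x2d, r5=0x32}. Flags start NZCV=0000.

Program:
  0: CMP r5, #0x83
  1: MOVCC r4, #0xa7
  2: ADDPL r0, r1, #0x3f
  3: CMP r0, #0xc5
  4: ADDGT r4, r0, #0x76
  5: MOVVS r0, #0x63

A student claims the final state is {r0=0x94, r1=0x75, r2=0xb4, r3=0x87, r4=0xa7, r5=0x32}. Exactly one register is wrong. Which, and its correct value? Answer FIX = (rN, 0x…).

[0] flags=1001 → (cmp)
[1] flags=1001 CC?T → r4=0xa7
[2] flags=1001 PL?F → skip
[3] flags=1000 → (cmp)
[4] flags=1000 GT?F → skip
[5] flags=1000 VS?F → skip

FIX = (r0, 0xbe)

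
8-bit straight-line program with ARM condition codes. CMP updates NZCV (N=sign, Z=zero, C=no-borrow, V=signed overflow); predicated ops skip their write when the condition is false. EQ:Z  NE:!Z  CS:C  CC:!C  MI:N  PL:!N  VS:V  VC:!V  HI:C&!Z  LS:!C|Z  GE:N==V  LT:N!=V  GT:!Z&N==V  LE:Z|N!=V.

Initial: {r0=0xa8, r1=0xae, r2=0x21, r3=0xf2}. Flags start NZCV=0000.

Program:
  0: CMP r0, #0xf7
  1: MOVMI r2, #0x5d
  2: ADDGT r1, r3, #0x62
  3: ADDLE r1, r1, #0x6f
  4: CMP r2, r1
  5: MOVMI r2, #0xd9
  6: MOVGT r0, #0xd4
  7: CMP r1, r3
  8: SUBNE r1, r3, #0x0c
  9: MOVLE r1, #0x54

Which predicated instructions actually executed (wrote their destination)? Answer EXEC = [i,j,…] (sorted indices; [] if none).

EXEC = [1,3,6,8]

0: ✓ CMP  NZCV=1000
1: ✓ MOVMI  r2←0x5d
2: · ADDGT
3: ✓ ADDLE  r1←0x1d
4: ✓ CMP  NZCV=0010
5: · MOVMI
6: ✓ MOVGT  r0←0xd4
7: ✓ CMP  NZCV=0000
8: ✓ SUBNE  r1←0xe6
9: · MOVLE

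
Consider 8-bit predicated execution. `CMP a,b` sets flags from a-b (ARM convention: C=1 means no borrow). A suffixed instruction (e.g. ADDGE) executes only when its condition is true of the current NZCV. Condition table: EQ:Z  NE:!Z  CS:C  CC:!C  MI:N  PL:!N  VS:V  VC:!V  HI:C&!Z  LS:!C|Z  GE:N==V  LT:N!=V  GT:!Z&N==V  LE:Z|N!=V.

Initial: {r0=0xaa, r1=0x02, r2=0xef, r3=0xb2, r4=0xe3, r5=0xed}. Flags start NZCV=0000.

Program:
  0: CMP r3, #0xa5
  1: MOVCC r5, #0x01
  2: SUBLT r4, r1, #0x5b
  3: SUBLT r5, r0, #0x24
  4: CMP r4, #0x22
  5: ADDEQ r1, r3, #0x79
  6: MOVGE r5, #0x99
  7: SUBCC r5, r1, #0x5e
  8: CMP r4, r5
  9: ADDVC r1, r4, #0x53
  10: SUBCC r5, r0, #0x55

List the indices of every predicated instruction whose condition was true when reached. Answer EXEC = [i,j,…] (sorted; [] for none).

0: ✓ CMP  NZCV=0010
1: · MOVCC
2: · SUBLT
3: · SUBLT
4: ✓ CMP  NZCV=1010
5: · ADDEQ
6: · MOVGE
7: · SUBCC
8: ✓ CMP  NZCV=1000
9: ✓ ADDVC  r1←0x36
10: ✓ SUBCC  r5←0x55

EXEC = [9,10]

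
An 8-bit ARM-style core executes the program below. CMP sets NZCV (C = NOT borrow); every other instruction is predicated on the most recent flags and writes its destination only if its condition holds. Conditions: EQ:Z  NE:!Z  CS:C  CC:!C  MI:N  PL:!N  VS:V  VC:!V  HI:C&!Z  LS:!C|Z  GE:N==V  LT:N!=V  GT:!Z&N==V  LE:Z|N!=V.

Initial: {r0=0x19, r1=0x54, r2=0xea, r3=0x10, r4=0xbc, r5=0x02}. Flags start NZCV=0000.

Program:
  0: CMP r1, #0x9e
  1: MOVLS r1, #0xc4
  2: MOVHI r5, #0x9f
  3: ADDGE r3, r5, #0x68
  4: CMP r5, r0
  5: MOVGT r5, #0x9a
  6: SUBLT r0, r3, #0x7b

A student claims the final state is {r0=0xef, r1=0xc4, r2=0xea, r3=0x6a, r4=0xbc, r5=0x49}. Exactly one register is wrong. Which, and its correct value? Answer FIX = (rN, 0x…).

0: ✓ CMP  NZCV=1001
1: ✓ MOVLS  r1←0xc4
2: · MOVHI
3: ✓ ADDGE  r3←0x6a
4: ✓ CMP  NZCV=1000
5: · MOVGT
6: ✓ SUBLT  r0←0xef

FIX = (r5, 0x02)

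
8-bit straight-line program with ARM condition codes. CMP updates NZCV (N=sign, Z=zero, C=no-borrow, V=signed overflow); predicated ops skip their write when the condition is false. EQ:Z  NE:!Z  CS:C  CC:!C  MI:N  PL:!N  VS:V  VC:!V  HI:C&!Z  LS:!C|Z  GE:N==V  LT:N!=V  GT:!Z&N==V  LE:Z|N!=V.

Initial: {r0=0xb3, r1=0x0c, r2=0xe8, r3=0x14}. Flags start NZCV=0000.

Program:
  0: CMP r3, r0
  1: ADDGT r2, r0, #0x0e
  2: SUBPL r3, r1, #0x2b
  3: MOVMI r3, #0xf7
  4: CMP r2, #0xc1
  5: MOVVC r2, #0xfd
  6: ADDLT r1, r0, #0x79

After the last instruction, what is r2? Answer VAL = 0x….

0: ✓ CMP  NZCV=0000
1: ✓ ADDGT  r2←0xc1
2: ✓ SUBPL  r3←0xe1
3: · MOVMI
4: ✓ CMP  NZCV=0110
5: ✓ MOVVC  r2←0xfd
6: · ADDLT

VAL = 0xfd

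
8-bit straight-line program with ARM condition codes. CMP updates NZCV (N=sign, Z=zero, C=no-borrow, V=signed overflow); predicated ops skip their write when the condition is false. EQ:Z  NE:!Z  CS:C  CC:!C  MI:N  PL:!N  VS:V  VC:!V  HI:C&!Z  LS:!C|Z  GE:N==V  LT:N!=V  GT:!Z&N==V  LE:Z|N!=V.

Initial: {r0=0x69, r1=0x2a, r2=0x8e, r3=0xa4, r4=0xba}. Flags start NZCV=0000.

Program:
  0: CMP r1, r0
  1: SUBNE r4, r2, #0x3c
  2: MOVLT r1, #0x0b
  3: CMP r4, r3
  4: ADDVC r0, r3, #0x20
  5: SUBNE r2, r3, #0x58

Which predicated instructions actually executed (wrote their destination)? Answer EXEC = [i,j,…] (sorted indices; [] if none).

0: ✓ CMP  NZCV=1000
1: ✓ SUBNE  r4←0x52
2: ✓ MOVLT  r1←0x0b
3: ✓ CMP  NZCV=1001
4: · ADDVC
5: ✓ SUBNE  r2←0x4c

EXEC = [1,2,5]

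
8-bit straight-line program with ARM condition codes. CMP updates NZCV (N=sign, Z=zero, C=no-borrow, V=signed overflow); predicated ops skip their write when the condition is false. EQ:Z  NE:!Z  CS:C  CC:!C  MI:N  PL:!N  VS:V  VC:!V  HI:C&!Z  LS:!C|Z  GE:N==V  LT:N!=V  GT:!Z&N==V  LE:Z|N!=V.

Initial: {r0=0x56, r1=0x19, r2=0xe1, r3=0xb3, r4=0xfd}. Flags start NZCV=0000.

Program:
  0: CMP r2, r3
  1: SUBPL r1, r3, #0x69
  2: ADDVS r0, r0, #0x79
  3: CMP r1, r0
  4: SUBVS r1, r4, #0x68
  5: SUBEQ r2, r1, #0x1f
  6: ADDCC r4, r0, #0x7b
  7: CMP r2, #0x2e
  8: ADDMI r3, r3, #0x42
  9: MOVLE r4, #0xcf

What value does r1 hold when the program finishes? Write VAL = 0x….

[0] flags=0010 → (cmp)
[1] flags=0010 PL?T → r1=0x4a
[2] flags=0010 VS?F → skip
[3] flags=1000 → (cmp)
[4] flags=1000 VS?F → skip
[5] flags=1000 EQ?F → skip
[6] flags=1000 CC?T → r4=0xd1
[7] flags=1010 → (cmp)
[8] flags=1010 MI?T → r3=0xf5
[9] flags=1010 LE?T → r4=0xcf

VAL = 0x4a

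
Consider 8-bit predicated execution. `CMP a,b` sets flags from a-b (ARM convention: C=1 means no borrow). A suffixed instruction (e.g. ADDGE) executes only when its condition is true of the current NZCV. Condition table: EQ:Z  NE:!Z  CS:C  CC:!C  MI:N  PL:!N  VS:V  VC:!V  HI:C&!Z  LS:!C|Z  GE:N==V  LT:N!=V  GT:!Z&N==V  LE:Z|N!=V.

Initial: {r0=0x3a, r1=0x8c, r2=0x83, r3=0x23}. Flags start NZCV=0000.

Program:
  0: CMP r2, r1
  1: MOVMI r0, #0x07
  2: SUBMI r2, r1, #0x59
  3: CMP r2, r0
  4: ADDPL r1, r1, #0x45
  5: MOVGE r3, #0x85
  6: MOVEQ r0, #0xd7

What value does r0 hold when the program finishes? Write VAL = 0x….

VAL = 0x07

0: ✓ CMP  NZCV=1000
1: ✓ MOVMI  r0←0x07
2: ✓ SUBMI  r2←0x33
3: ✓ CMP  NZCV=0010
4: ✓ ADDPL  r1←0xd1
5: ✓ MOVGE  r3←0x85
6: · MOVEQ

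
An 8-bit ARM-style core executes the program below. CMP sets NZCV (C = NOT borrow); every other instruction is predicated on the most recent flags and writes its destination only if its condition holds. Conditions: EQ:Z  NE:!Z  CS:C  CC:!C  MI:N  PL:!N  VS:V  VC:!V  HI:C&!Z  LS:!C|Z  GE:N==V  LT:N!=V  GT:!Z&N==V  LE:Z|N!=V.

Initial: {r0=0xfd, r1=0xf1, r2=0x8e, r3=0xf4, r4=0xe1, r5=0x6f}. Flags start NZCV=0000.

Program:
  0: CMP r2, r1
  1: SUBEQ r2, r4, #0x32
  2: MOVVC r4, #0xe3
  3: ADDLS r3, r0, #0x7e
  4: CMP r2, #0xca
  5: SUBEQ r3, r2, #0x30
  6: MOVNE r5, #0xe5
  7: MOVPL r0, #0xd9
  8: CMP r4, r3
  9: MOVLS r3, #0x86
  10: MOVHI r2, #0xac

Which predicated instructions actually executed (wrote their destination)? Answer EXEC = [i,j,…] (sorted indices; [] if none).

EXEC = [2,3,6,10]

[0] flags=1000 → (cmp)
[1] flags=1000 EQ?F → skip
[2] flags=1000 VC?T → r4=0xe3
[3] flags=1000 LS?T → r3=0x7b
[4] flags=1000 → (cmp)
[5] flags=1000 EQ?F → skip
[6] flags=1000 NE?T → r5=0xe5
[7] flags=1000 PL?F → skip
[8] flags=0011 → (cmp)
[9] flags=0011 LS?F → skip
[10] flags=0011 HI?T → r2=0xac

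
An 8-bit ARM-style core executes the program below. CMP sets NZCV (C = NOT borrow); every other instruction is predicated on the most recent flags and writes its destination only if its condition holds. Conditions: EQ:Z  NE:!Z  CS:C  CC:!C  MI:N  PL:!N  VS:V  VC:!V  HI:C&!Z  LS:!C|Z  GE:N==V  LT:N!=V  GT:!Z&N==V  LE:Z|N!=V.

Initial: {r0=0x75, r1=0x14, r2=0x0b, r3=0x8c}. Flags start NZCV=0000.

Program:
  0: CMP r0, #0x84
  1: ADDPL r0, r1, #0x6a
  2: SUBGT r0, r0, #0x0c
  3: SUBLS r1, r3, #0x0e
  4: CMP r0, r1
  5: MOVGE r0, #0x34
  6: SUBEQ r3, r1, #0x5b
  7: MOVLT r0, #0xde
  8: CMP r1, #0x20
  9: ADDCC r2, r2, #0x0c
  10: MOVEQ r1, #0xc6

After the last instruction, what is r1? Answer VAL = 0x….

[0] flags=1001 → (cmp)
[1] flags=1001 PL?F → skip
[2] flags=1001 GT?T → r0=0x69
[3] flags=1001 LS?T → r1=0x7e
[4] flags=1000 → (cmp)
[5] flags=1000 GE?F → skip
[6] flags=1000 EQ?F → skip
[7] flags=1000 LT?T → r0=0xde
[8] flags=0010 → (cmp)
[9] flags=0010 CC?F → skip
[10] flags=0010 EQ?F → skip

VAL = 0x7e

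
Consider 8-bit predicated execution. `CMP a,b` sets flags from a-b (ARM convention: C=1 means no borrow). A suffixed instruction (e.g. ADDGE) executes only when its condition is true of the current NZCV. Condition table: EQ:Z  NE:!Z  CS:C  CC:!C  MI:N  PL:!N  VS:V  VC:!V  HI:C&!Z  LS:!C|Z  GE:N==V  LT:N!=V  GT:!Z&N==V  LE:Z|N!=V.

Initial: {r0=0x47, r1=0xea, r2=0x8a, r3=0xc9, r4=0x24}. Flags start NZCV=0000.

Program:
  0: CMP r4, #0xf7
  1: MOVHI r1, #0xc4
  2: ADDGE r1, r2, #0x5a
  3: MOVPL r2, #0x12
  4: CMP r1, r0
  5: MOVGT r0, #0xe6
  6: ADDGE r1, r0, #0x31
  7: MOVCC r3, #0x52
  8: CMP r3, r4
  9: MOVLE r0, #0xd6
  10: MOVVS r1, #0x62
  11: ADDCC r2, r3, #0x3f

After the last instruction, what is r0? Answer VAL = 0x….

[0] flags=0000 → (cmp)
[1] flags=0000 HI?F → skip
[2] flags=0000 GE?T → r1=0xe4
[3] flags=0000 PL?T → r2=0x12
[4] flags=1010 → (cmp)
[5] flags=1010 GT?F → skip
[6] flags=1010 GE?F → skip
[7] flags=1010 CC?F → skip
[8] flags=1010 → (cmp)
[9] flags=1010 LE?T → r0=0xd6
[10] flags=1010 VS?F → skip
[11] flags=1010 CC?F → skip

VAL = 0xd6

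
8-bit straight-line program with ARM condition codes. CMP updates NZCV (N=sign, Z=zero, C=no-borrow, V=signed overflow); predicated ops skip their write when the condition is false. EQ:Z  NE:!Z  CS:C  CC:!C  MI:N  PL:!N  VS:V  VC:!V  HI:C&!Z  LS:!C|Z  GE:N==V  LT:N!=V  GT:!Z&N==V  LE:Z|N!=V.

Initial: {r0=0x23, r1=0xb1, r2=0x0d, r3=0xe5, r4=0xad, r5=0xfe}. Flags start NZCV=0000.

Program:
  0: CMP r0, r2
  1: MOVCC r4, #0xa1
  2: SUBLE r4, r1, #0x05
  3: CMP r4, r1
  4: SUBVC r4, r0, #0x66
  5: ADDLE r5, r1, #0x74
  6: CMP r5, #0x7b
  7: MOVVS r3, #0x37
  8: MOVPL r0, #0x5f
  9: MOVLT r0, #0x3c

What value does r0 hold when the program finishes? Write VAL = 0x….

VAL = 0x3c

[0] flags=0010 → (cmp)
[1] flags=0010 CC?F → skip
[2] flags=0010 LE?F → skip
[3] flags=1000 → (cmp)
[4] flags=1000 VC?T → r4=0xbd
[5] flags=1000 LE?T → r5=0x25
[6] flags=1000 → (cmp)
[7] flags=1000 VS?F → skip
[8] flags=1000 PL?F → skip
[9] flags=1000 LT?T → r0=0x3c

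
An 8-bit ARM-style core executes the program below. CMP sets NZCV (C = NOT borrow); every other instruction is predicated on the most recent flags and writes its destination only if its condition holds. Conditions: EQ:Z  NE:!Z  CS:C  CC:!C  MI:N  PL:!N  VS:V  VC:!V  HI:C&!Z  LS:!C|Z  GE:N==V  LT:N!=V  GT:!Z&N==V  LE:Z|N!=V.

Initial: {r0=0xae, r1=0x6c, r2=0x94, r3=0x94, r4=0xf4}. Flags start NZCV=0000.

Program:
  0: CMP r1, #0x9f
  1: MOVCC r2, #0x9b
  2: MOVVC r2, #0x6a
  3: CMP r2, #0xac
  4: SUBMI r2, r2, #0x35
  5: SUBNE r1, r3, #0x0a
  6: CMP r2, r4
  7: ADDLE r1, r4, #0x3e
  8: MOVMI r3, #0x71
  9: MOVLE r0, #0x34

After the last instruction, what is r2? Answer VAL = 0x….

VAL = 0x66

0: ✓ CMP  NZCV=1001
1: ✓ MOVCC  r2←0x9b
2: · MOVVC
3: ✓ CMP  NZCV=1000
4: ✓ SUBMI  r2←0x66
5: ✓ SUBNE  r1←0x8a
6: ✓ CMP  NZCV=0000
7: · ADDLE
8: · MOVMI
9: · MOVLE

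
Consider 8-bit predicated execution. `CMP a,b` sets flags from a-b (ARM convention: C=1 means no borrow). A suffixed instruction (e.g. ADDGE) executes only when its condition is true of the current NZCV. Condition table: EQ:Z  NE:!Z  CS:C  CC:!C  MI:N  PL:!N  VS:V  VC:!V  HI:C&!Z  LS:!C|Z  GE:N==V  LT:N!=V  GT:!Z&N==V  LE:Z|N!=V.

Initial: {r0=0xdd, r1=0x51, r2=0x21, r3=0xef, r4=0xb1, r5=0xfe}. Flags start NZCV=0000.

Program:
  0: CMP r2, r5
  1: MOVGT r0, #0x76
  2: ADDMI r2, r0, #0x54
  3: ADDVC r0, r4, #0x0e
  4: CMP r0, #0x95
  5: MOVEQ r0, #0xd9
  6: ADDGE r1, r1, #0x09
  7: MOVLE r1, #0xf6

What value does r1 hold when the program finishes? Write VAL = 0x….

VAL = 0x5a

[0] flags=0000 → (cmp)
[1] flags=0000 GT?T → r0=0x76
[2] flags=0000 MI?F → skip
[3] flags=0000 VC?T → r0=0xbf
[4] flags=0010 → (cmp)
[5] flags=0010 EQ?F → skip
[6] flags=0010 GE?T → r1=0x5a
[7] flags=0010 LE?F → skip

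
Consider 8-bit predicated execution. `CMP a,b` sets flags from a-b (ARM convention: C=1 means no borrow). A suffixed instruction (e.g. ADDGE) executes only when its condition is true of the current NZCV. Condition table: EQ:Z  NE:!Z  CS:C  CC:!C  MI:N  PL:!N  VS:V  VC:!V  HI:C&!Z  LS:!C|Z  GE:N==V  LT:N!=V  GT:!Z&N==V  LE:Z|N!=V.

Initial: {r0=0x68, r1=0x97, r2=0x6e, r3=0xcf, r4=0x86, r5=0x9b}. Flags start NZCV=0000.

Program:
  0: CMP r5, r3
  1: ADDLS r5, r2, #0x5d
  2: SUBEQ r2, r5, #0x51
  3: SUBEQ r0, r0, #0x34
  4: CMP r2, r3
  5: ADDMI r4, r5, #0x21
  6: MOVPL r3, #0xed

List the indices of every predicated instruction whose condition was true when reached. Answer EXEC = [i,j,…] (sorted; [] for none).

[0] flags=1000 → (cmp)
[1] flags=1000 LS?T → r5=0xcb
[2] flags=1000 EQ?F → skip
[3] flags=1000 EQ?F → skip
[4] flags=1001 → (cmp)
[5] flags=1001 MI?T → r4=0xec
[6] flags=1001 PL?F → skip

EXEC = [1,5]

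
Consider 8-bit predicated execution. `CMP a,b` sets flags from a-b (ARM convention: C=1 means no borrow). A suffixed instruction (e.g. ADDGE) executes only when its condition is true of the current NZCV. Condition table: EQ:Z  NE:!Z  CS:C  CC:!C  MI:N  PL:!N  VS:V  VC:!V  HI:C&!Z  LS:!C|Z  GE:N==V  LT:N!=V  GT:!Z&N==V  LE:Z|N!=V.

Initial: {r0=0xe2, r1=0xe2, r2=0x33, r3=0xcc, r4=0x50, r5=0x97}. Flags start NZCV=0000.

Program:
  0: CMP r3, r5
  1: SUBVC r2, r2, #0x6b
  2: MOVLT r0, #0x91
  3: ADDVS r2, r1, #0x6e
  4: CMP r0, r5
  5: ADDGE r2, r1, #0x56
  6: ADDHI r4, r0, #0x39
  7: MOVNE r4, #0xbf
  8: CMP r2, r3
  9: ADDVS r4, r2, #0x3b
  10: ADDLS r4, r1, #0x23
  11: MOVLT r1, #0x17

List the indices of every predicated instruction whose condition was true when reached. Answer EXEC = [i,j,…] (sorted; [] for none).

EXEC = [1,5,6,7,10]

[0] flags=0010 → (cmp)
[1] flags=0010 VC?T → r2=0xc8
[2] flags=0010 LT?F → skip
[3] flags=0010 VS?F → skip
[4] flags=0010 → (cmp)
[5] flags=0010 GE?T → r2=0x38
[6] flags=0010 HI?T → r4=0x1b
[7] flags=0010 NE?T → r4=0xbf
[8] flags=0000 → (cmp)
[9] flags=0000 VS?F → skip
[10] flags=0000 LS?T → r4=0x05
[11] flags=0000 LT?F → skip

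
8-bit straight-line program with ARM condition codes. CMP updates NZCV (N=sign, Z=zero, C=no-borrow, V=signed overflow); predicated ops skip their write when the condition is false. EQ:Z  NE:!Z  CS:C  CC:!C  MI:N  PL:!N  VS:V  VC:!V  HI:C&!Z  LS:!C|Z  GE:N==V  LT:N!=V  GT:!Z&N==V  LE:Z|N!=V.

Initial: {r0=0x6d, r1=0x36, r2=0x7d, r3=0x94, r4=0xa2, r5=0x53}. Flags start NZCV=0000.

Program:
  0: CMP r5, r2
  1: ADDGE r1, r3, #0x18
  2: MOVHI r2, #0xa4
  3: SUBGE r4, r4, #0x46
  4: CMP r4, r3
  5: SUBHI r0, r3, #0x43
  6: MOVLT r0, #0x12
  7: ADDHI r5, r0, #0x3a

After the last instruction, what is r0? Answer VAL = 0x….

[0] flags=1000 → (cmp)
[1] flags=1000 GE?F → skip
[2] flags=1000 HI?F → skip
[3] flags=1000 GE?F → skip
[4] flags=0010 → (cmp)
[5] flags=0010 HI?T → r0=0x51
[6] flags=0010 LT?F → skip
[7] flags=0010 HI?T → r5=0x8b

VAL = 0x51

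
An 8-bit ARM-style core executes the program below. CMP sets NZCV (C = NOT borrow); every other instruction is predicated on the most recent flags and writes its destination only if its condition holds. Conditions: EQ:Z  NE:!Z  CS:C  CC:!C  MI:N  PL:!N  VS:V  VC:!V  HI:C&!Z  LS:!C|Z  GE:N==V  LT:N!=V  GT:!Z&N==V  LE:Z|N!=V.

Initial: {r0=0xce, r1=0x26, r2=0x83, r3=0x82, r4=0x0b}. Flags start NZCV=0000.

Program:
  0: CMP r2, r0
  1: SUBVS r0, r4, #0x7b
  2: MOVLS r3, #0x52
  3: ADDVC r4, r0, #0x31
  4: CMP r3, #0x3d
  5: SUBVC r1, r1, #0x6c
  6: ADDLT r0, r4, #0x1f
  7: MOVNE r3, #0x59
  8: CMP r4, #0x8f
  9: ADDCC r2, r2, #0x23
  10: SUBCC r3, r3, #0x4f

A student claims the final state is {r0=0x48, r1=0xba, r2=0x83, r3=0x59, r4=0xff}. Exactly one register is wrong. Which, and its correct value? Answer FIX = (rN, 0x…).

FIX = (r0, 0xce)

0: ✓ CMP  NZCV=1000
1: · SUBVS
2: ✓ MOVLS  r3←0x52
3: ✓ ADDVC  r4←0xff
4: ✓ CMP  NZCV=0010
5: ✓ SUBVC  r1←0xba
6: · ADDLT
7: ✓ MOVNE  r3←0x59
8: ✓ CMP  NZCV=0010
9: · ADDCC
10: · SUBCC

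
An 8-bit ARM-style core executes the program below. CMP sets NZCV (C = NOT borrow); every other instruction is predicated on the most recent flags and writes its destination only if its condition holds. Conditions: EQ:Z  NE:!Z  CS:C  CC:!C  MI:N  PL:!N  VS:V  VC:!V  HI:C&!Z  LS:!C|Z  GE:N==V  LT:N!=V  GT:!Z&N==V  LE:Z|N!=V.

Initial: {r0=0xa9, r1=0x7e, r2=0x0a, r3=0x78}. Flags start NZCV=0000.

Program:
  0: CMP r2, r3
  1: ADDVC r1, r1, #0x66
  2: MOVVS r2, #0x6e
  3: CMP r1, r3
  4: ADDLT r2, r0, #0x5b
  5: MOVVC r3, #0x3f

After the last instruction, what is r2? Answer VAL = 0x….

VAL = 0x04

0: ✓ CMP  NZCV=1000
1: ✓ ADDVC  r1←0xe4
2: · MOVVS
3: ✓ CMP  NZCV=0011
4: ✓ ADDLT  r2←0x04
5: · MOVVC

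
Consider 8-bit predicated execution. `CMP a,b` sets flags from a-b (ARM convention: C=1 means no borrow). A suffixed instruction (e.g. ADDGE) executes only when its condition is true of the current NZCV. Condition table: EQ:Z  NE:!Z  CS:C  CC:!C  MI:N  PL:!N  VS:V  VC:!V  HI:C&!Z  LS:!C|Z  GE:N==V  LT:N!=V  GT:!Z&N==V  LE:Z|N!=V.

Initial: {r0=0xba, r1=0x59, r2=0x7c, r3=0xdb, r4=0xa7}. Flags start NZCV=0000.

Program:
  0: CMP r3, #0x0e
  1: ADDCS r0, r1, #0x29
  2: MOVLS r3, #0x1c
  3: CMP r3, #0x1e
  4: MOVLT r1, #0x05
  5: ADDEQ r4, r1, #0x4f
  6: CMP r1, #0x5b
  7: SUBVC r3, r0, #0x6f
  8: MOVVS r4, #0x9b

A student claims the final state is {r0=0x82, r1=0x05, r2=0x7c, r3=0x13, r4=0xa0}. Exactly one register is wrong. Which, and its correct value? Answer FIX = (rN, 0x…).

0: ✓ CMP  NZCV=1010
1: ✓ ADDCS  r0←0x82
2: · MOVLS
3: ✓ CMP  NZCV=1010
4: ✓ MOVLT  r1←0x05
5: · ADDEQ
6: ✓ CMP  NZCV=1000
7: ✓ SUBVC  r3←0x13
8: · MOVVS

FIX = (r4, 0xa7)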